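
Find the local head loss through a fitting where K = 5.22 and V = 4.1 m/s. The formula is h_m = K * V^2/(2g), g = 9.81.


Minor loss formula: h_m = K * V^2/(2g).
V^2 = 4.1^2 = 16.81.
V^2/(2g) = 16.81 / 19.62 = 0.8568 m.
h_m = 5.22 * 0.8568 = 4.4724 m.

4.4724


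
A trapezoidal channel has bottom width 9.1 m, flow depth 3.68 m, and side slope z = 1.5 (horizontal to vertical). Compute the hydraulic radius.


For a trapezoidal section with side slope z:
A = (b + z*y)*y = (9.1 + 1.5*3.68)*3.68 = 53.802 m^2.
P = b + 2*y*sqrt(1 + z^2) = 9.1 + 2*3.68*sqrt(1 + 1.5^2) = 22.368 m.
R = A/P = 53.802 / 22.368 = 2.4052 m.

2.4052


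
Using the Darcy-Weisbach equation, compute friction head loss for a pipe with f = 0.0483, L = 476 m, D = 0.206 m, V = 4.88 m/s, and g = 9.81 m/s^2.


Darcy-Weisbach equation: h_f = f * (L/D) * V^2/(2g).
f * L/D = 0.0483 * 476/0.206 = 111.6058.
V^2/(2g) = 4.88^2 / (2*9.81) = 23.8144 / 19.62 = 1.2138 m.
h_f = 111.6058 * 1.2138 = 135.465 m.

135.465


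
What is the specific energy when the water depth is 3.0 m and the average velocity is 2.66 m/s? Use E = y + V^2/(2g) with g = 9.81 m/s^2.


Specific energy E = y + V^2/(2g).
Velocity head = V^2/(2g) = 2.66^2 / (2*9.81) = 7.0756 / 19.62 = 0.3606 m.
E = 3.0 + 0.3606 = 3.3606 m.

3.3606


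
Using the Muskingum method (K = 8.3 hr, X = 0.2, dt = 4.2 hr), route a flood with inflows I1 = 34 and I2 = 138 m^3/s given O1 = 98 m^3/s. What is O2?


Muskingum coefficients:
denom = 2*K*(1-X) + dt = 2*8.3*(1-0.2) + 4.2 = 17.48.
C0 = (dt - 2*K*X)/denom = (4.2 - 2*8.3*0.2)/17.48 = 0.0503.
C1 = (dt + 2*K*X)/denom = (4.2 + 2*8.3*0.2)/17.48 = 0.4302.
C2 = (2*K*(1-X) - dt)/denom = 0.5195.
O2 = C0*I2 + C1*I1 + C2*O1
   = 0.0503*138 + 0.4302*34 + 0.5195*98
   = 72.48 m^3/s.

72.48


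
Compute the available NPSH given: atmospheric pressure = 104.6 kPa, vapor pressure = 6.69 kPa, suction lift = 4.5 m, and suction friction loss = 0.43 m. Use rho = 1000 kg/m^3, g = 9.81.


NPSHa = p_atm/(rho*g) - z_s - hf_s - p_vap/(rho*g).
p_atm/(rho*g) = 104.6*1000 / (1000*9.81) = 10.663 m.
p_vap/(rho*g) = 6.69*1000 / (1000*9.81) = 0.682 m.
NPSHa = 10.663 - 4.5 - 0.43 - 0.682
      = 5.05 m.

5.05


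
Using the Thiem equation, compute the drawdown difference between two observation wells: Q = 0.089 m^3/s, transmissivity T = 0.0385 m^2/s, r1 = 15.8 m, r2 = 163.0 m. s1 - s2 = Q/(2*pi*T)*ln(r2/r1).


Thiem equation: s1 - s2 = Q/(2*pi*T) * ln(r2/r1).
ln(r2/r1) = ln(163.0/15.8) = 2.3337.
Q/(2*pi*T) = 0.089 / (2*pi*0.0385) = 0.089 / 0.2419 = 0.3679.
s1 - s2 = 0.3679 * 2.3337 = 0.8586 m.

0.8586


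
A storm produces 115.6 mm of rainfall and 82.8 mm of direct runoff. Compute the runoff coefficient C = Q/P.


The runoff coefficient C = runoff depth / rainfall depth.
C = 82.8 / 115.6
  = 0.7163.

0.7163


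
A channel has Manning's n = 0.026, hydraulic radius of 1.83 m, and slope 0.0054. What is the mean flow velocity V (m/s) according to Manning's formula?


Manning's equation gives V = (1/n) * R^(2/3) * S^(1/2).
First, compute R^(2/3) = 1.83^(2/3) = 1.4961.
Next, S^(1/2) = 0.0054^(1/2) = 0.073485.
Then 1/n = 1/0.026 = 38.46.
V = 38.46 * 1.4961 * 0.073485 = 4.2285 m/s.

4.2285


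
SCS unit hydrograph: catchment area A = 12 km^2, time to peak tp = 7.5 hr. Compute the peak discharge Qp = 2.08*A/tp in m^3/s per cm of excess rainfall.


SCS formula: Qp = 2.08 * A / tp.
Qp = 2.08 * 12 / 7.5
   = 24.96 / 7.5
   = 3.33 m^3/s per cm.

3.33


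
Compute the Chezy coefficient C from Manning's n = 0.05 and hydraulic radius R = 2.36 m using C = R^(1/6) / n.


The Chezy coefficient relates to Manning's n through C = R^(1/6) / n.
R^(1/6) = 2.36^(1/6) = 1.153857.
C = 1.153857 / 0.05 = 23.08 m^(1/2)/s.

23.08


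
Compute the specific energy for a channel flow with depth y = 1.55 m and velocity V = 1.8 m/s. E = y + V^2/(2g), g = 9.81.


Specific energy E = y + V^2/(2g).
Velocity head = V^2/(2g) = 1.8^2 / (2*9.81) = 3.24 / 19.62 = 0.1651 m.
E = 1.55 + 0.1651 = 1.7151 m.

1.7151


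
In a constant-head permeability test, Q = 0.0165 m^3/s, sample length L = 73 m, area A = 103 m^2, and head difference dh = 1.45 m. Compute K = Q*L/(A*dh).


From K = Q*L / (A*dh):
Numerator: Q*L = 0.0165 * 73 = 1.2045.
Denominator: A*dh = 103 * 1.45 = 149.35.
K = 1.2045 / 149.35 = 0.008065 m/s.

0.008065


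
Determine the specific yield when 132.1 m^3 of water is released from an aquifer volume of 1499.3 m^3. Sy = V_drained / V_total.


Specific yield Sy = Volume drained / Total volume.
Sy = 132.1 / 1499.3
   = 0.0881.

0.0881


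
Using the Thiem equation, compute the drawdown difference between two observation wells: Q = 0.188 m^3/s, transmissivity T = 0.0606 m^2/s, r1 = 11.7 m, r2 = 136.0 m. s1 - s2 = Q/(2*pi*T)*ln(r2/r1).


Thiem equation: s1 - s2 = Q/(2*pi*T) * ln(r2/r1).
ln(r2/r1) = ln(136.0/11.7) = 2.4531.
Q/(2*pi*T) = 0.188 / (2*pi*0.0606) = 0.188 / 0.3808 = 0.4937.
s1 - s2 = 0.4937 * 2.4531 = 1.2112 m.

1.2112


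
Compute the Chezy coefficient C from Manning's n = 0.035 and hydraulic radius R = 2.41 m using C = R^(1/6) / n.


The Chezy coefficient relates to Manning's n through C = R^(1/6) / n.
R^(1/6) = 2.41^(1/6) = 1.157896.
C = 1.157896 / 0.035 = 33.08 m^(1/2)/s.

33.08


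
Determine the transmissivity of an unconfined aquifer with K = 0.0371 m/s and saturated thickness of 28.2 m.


Transmissivity is defined as T = K * h.
T = 0.0371 * 28.2
  = 1.0462 m^2/s.

1.0462


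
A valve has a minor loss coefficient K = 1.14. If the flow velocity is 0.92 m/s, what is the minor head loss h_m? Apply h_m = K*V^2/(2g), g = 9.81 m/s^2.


Minor loss formula: h_m = K * V^2/(2g).
V^2 = 0.92^2 = 0.8464.
V^2/(2g) = 0.8464 / 19.62 = 0.0431 m.
h_m = 1.14 * 0.0431 = 0.0492 m.

0.0492


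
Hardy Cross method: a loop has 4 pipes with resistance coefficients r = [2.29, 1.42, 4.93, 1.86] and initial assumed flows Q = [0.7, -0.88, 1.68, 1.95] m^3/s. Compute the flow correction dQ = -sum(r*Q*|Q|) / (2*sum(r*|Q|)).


Numerator terms (r*Q*|Q|): 2.29*0.7*|0.7| = 1.1221; 1.42*-0.88*|-0.88| = -1.0996; 4.93*1.68*|1.68| = 13.9144; 1.86*1.95*|1.95| = 7.0727.
Sum of numerator = 21.0095.
Denominator terms (r*|Q|): 2.29*|0.7| = 1.603; 1.42*|-0.88| = 1.2496; 4.93*|1.68| = 8.2824; 1.86*|1.95| = 3.627.
2 * sum of denominator = 2 * 14.762 = 29.524.
dQ = -21.0095 / 29.524 = -0.7116 m^3/s.

-0.7116


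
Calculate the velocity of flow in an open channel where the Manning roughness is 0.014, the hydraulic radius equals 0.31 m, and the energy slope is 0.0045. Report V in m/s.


Manning's equation gives V = (1/n) * R^(2/3) * S^(1/2).
First, compute R^(2/3) = 0.31^(2/3) = 0.458.
Next, S^(1/2) = 0.0045^(1/2) = 0.067082.
Then 1/n = 1/0.014 = 71.43.
V = 71.43 * 0.458 * 0.067082 = 2.1948 m/s.

2.1948


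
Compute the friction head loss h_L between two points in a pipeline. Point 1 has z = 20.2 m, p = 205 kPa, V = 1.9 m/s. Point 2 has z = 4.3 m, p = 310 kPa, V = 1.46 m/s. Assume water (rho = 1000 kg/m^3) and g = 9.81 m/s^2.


Total head at each section: H = z + p/(rho*g) + V^2/(2g).
H1 = 20.2 + 205*1000/(1000*9.81) + 1.9^2/(2*9.81)
   = 20.2 + 20.897 + 0.184
   = 41.281 m.
H2 = 4.3 + 310*1000/(1000*9.81) + 1.46^2/(2*9.81)
   = 4.3 + 31.6 + 0.1086
   = 36.009 m.
h_L = H1 - H2 = 41.281 - 36.009 = 5.272 m.

5.272


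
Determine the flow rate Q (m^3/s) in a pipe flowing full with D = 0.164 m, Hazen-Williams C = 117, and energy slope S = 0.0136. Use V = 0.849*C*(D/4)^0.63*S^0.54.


For a full circular pipe, R = D/4 = 0.164/4 = 0.041 m.
V = 0.849 * 117 * 0.041^0.63 * 0.0136^0.54
  = 0.849 * 117 * 0.133676 * 0.0982
  = 1.3039 m/s.
Pipe area A = pi*D^2/4 = pi*0.164^2/4 = 0.0211 m^2.
Q = A * V = 0.0211 * 1.3039 = 0.0275 m^3/s.

0.0275


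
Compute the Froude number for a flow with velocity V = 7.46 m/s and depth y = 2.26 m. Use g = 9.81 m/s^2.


The Froude number is defined as Fr = V / sqrt(g*y).
g*y = 9.81 * 2.26 = 22.1706.
sqrt(g*y) = sqrt(22.1706) = 4.7086.
Fr = 7.46 / 4.7086 = 1.5843.

1.5843


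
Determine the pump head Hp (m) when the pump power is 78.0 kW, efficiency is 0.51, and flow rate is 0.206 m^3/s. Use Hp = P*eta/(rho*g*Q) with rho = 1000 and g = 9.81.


Pump head formula: Hp = P * eta / (rho * g * Q).
Numerator: P * eta = 78.0 * 1000 * 0.51 = 39780.0 W.
Denominator: rho * g * Q = 1000 * 9.81 * 0.206 = 2020.86.
Hp = 39780.0 / 2020.86 = 19.68 m.

19.68


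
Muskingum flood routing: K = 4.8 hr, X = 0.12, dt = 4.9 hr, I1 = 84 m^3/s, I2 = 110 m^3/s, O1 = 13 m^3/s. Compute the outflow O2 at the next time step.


Muskingum coefficients:
denom = 2*K*(1-X) + dt = 2*4.8*(1-0.12) + 4.9 = 13.348.
C0 = (dt - 2*K*X)/denom = (4.9 - 2*4.8*0.12)/13.348 = 0.2808.
C1 = (dt + 2*K*X)/denom = (4.9 + 2*4.8*0.12)/13.348 = 0.4534.
C2 = (2*K*(1-X) - dt)/denom = 0.2658.
O2 = C0*I2 + C1*I1 + C2*O1
   = 0.2808*110 + 0.4534*84 + 0.2658*13
   = 72.43 m^3/s.

72.43


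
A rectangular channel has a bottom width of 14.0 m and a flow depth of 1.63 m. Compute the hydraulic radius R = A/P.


For a rectangular section:
Flow area A = b * y = 14.0 * 1.63 = 22.82 m^2.
Wetted perimeter P = b + 2y = 14.0 + 2*1.63 = 17.26 m.
Hydraulic radius R = A/P = 22.82 / 17.26 = 1.3221 m.

1.3221


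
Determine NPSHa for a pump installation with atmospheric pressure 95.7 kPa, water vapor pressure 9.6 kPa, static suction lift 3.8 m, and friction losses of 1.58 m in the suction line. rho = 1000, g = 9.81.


NPSHa = p_atm/(rho*g) - z_s - hf_s - p_vap/(rho*g).
p_atm/(rho*g) = 95.7*1000 / (1000*9.81) = 9.755 m.
p_vap/(rho*g) = 9.6*1000 / (1000*9.81) = 0.979 m.
NPSHa = 9.755 - 3.8 - 1.58 - 0.979
      = 3.4 m.

3.4


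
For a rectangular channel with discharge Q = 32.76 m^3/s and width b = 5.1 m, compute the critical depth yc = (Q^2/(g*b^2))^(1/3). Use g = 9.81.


Using yc = (Q^2 / (g * b^2))^(1/3):
Q^2 = 32.76^2 = 1073.22.
g * b^2 = 9.81 * 5.1^2 = 9.81 * 26.01 = 255.16.
Q^2 / (g*b^2) = 1073.22 / 255.16 = 4.2061.
yc = 4.2061^(1/3) = 1.6142 m.

1.6142


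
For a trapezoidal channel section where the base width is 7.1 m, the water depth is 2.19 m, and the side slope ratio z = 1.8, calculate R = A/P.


For a trapezoidal section with side slope z:
A = (b + z*y)*y = (7.1 + 1.8*2.19)*2.19 = 24.182 m^2.
P = b + 2*y*sqrt(1 + z^2) = 7.1 + 2*2.19*sqrt(1 + 1.8^2) = 16.119 m.
R = A/P = 24.182 / 16.119 = 1.5002 m.

1.5002


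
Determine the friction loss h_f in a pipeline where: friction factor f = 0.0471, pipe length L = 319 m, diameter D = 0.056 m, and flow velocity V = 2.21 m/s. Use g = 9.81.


Darcy-Weisbach equation: h_f = f * (L/D) * V^2/(2g).
f * L/D = 0.0471 * 319/0.056 = 268.3018.
V^2/(2g) = 2.21^2 / (2*9.81) = 4.8841 / 19.62 = 0.2489 m.
h_f = 268.3018 * 0.2489 = 66.79 m.

66.79


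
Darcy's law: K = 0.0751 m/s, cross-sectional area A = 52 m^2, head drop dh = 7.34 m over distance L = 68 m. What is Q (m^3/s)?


Darcy's law: Q = K * A * i, where i = dh/L.
Hydraulic gradient i = 7.34 / 68 = 0.107941.
Q = 0.0751 * 52 * 0.107941
  = 0.4215 m^3/s.

0.4215


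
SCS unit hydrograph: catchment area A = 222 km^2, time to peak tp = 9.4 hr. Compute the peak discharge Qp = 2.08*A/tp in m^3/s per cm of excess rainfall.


SCS formula: Qp = 2.08 * A / tp.
Qp = 2.08 * 222 / 9.4
   = 461.76 / 9.4
   = 49.12 m^3/s per cm.

49.12


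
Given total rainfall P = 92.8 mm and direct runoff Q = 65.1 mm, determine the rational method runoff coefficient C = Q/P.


The runoff coefficient C = runoff depth / rainfall depth.
C = 65.1 / 92.8
  = 0.7015.

0.7015


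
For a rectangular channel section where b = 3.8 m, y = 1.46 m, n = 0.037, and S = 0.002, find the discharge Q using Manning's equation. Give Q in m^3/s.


For a rectangular channel, the cross-sectional area A = b * y = 3.8 * 1.46 = 5.55 m^2.
The wetted perimeter P = b + 2y = 3.8 + 2*1.46 = 6.72 m.
Hydraulic radius R = A/P = 5.55/6.72 = 0.8256 m.
Velocity V = (1/n)*R^(2/3)*S^(1/2) = (1/0.037)*0.8256^(2/3)*0.002^(1/2) = 1.0637 m/s.
Discharge Q = A * V = 5.55 * 1.0637 = 5.901 m^3/s.

5.901


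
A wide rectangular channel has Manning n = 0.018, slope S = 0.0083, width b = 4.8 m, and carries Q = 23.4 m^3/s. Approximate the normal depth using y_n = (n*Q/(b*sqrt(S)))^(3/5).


We use the wide-channel approximation y_n = (n*Q/(b*sqrt(S)))^(3/5).
sqrt(S) = sqrt(0.0083) = 0.091104.
Numerator: n*Q = 0.018 * 23.4 = 0.4212.
Denominator: b*sqrt(S) = 4.8 * 0.091104 = 0.437299.
arg = 0.9632.
y_n = 0.9632^(3/5) = 0.9777 m.

0.9777


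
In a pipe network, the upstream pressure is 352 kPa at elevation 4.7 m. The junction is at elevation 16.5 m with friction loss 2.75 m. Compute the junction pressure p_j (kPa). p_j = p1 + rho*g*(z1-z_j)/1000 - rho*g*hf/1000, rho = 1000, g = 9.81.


Junction pressure: p_j = p1 + rho*g*(z1 - z_j)/1000 - rho*g*hf/1000.
Elevation term = 1000*9.81*(4.7 - 16.5)/1000 = -115.758 kPa.
Friction term = 1000*9.81*2.75/1000 = 26.977 kPa.
p_j = 352 + -115.758 - 26.977 = 209.26 kPa.

209.26


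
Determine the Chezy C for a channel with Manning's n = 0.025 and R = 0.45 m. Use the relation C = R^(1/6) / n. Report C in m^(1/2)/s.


The Chezy coefficient relates to Manning's n through C = R^(1/6) / n.
R^(1/6) = 0.45^(1/6) = 0.875391.
C = 0.875391 / 0.025 = 35.02 m^(1/2)/s.

35.02


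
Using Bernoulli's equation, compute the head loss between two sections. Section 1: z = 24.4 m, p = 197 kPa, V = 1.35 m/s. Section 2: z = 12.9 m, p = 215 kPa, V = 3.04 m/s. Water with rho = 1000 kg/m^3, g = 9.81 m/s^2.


Total head at each section: H = z + p/(rho*g) + V^2/(2g).
H1 = 24.4 + 197*1000/(1000*9.81) + 1.35^2/(2*9.81)
   = 24.4 + 20.082 + 0.0929
   = 44.574 m.
H2 = 12.9 + 215*1000/(1000*9.81) + 3.04^2/(2*9.81)
   = 12.9 + 21.916 + 0.471
   = 35.287 m.
h_L = H1 - H2 = 44.574 - 35.287 = 9.287 m.

9.287


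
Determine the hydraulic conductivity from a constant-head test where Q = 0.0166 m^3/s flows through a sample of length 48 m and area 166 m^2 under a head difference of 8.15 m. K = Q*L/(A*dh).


From K = Q*L / (A*dh):
Numerator: Q*L = 0.0166 * 48 = 0.7968.
Denominator: A*dh = 166 * 8.15 = 1352.9.
K = 0.7968 / 1352.9 = 0.000589 m/s.

0.000589


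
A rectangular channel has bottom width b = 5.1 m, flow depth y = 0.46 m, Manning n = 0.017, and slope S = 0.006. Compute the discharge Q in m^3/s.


For a rectangular channel, the cross-sectional area A = b * y = 5.1 * 0.46 = 2.35 m^2.
The wetted perimeter P = b + 2y = 5.1 + 2*0.46 = 6.02 m.
Hydraulic radius R = A/P = 2.35/6.02 = 0.3897 m.
Velocity V = (1/n)*R^(2/3)*S^(1/2) = (1/0.017)*0.3897^(2/3)*0.006^(1/2) = 2.431 m/s.
Discharge Q = A * V = 2.35 * 2.431 = 5.703 m^3/s.

5.703


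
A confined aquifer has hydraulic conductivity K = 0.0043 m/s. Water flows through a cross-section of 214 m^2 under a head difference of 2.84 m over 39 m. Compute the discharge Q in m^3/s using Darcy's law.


Darcy's law: Q = K * A * i, where i = dh/L.
Hydraulic gradient i = 2.84 / 39 = 0.072821.
Q = 0.0043 * 214 * 0.072821
  = 0.067 m^3/s.

0.067


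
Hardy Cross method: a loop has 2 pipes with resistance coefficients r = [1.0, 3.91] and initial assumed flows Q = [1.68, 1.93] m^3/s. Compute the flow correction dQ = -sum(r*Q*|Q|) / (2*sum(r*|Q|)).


Numerator terms (r*Q*|Q|): 1.0*1.68*|1.68| = 2.8224; 3.91*1.93*|1.93| = 14.5644.
Sum of numerator = 17.3868.
Denominator terms (r*|Q|): 1.0*|1.68| = 1.68; 3.91*|1.93| = 7.5463.
2 * sum of denominator = 2 * 9.2263 = 18.4526.
dQ = -17.3868 / 18.4526 = -0.9422 m^3/s.

-0.9422


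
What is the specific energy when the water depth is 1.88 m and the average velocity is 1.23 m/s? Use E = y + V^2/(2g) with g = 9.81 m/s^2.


Specific energy E = y + V^2/(2g).
Velocity head = V^2/(2g) = 1.23^2 / (2*9.81) = 1.5129 / 19.62 = 0.0771 m.
E = 1.88 + 0.0771 = 1.9571 m.

1.9571


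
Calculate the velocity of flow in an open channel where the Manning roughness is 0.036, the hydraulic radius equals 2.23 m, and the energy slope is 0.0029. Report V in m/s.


Manning's equation gives V = (1/n) * R^(2/3) * S^(1/2).
First, compute R^(2/3) = 2.23^(2/3) = 1.7069.
Next, S^(1/2) = 0.0029^(1/2) = 0.053852.
Then 1/n = 1/0.036 = 27.78.
V = 27.78 * 1.7069 * 0.053852 = 2.5533 m/s.

2.5533


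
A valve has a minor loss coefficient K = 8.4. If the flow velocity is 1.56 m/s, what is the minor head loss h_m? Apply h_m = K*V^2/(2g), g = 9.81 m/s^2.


Minor loss formula: h_m = K * V^2/(2g).
V^2 = 1.56^2 = 2.4336.
V^2/(2g) = 2.4336 / 19.62 = 0.124 m.
h_m = 8.4 * 0.124 = 1.0419 m.

1.0419


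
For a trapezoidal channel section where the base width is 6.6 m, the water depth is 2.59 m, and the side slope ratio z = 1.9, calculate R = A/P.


For a trapezoidal section with side slope z:
A = (b + z*y)*y = (6.6 + 1.9*2.59)*2.59 = 29.839 m^2.
P = b + 2*y*sqrt(1 + z^2) = 6.6 + 2*2.59*sqrt(1 + 1.9^2) = 17.722 m.
R = A/P = 29.839 / 17.722 = 1.6838 m.

1.6838


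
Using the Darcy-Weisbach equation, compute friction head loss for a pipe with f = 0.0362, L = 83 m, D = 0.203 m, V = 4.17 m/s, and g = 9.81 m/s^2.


Darcy-Weisbach equation: h_f = f * (L/D) * V^2/(2g).
f * L/D = 0.0362 * 83/0.203 = 14.801.
V^2/(2g) = 4.17^2 / (2*9.81) = 17.3889 / 19.62 = 0.8863 m.
h_f = 14.801 * 0.8863 = 13.118 m.

13.118


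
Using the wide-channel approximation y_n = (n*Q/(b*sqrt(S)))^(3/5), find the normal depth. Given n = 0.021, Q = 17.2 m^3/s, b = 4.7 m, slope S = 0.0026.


We use the wide-channel approximation y_n = (n*Q/(b*sqrt(S)))^(3/5).
sqrt(S) = sqrt(0.0026) = 0.05099.
Numerator: n*Q = 0.021 * 17.2 = 0.3612.
Denominator: b*sqrt(S) = 4.7 * 0.05099 = 0.239653.
arg = 1.5072.
y_n = 1.5072^(3/5) = 1.2791 m.

1.2791


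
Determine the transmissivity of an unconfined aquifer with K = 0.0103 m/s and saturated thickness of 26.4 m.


Transmissivity is defined as T = K * h.
T = 0.0103 * 26.4
  = 0.2719 m^2/s.

0.2719


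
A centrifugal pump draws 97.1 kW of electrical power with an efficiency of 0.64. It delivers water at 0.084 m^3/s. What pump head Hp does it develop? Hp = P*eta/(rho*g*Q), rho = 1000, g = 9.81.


Pump head formula: Hp = P * eta / (rho * g * Q).
Numerator: P * eta = 97.1 * 1000 * 0.64 = 62144.0 W.
Denominator: rho * g * Q = 1000 * 9.81 * 0.084 = 824.04.
Hp = 62144.0 / 824.04 = 75.41 m.

75.41


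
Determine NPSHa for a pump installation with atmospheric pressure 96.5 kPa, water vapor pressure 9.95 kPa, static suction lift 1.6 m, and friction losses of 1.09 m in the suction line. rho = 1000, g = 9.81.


NPSHa = p_atm/(rho*g) - z_s - hf_s - p_vap/(rho*g).
p_atm/(rho*g) = 96.5*1000 / (1000*9.81) = 9.837 m.
p_vap/(rho*g) = 9.95*1000 / (1000*9.81) = 1.014 m.
NPSHa = 9.837 - 1.6 - 1.09 - 1.014
      = 6.13 m.

6.13


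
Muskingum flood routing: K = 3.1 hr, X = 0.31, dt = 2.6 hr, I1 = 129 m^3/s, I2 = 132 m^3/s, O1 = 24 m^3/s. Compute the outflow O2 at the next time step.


Muskingum coefficients:
denom = 2*K*(1-X) + dt = 2*3.1*(1-0.31) + 2.6 = 6.878.
C0 = (dt - 2*K*X)/denom = (2.6 - 2*3.1*0.31)/6.878 = 0.0986.
C1 = (dt + 2*K*X)/denom = (2.6 + 2*3.1*0.31)/6.878 = 0.6575.
C2 = (2*K*(1-X) - dt)/denom = 0.244.
O2 = C0*I2 + C1*I1 + C2*O1
   = 0.0986*132 + 0.6575*129 + 0.244*24
   = 103.68 m^3/s.

103.68


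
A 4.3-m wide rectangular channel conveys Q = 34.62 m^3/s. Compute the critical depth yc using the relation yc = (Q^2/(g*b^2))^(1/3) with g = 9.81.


Using yc = (Q^2 / (g * b^2))^(1/3):
Q^2 = 34.62^2 = 1198.54.
g * b^2 = 9.81 * 4.3^2 = 9.81 * 18.49 = 181.39.
Q^2 / (g*b^2) = 1198.54 / 181.39 = 6.6075.
yc = 6.6075^(1/3) = 1.8765 m.

1.8765


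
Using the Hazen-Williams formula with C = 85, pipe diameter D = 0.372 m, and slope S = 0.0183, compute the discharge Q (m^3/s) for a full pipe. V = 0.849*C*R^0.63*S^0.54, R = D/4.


For a full circular pipe, R = D/4 = 0.372/4 = 0.093 m.
V = 0.849 * 85 * 0.093^0.63 * 0.0183^0.54
  = 0.849 * 85 * 0.223946 * 0.115272
  = 1.8629 m/s.
Pipe area A = pi*D^2/4 = pi*0.372^2/4 = 0.1087 m^2.
Q = A * V = 0.1087 * 1.8629 = 0.2025 m^3/s.

0.2025


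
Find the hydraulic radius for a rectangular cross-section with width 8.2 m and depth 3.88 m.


For a rectangular section:
Flow area A = b * y = 8.2 * 3.88 = 31.82 m^2.
Wetted perimeter P = b + 2y = 8.2 + 2*3.88 = 15.96 m.
Hydraulic radius R = A/P = 31.82 / 15.96 = 1.9935 m.

1.9935


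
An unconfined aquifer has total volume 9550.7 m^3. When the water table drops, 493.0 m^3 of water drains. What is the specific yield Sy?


Specific yield Sy = Volume drained / Total volume.
Sy = 493.0 / 9550.7
   = 0.0516.

0.0516


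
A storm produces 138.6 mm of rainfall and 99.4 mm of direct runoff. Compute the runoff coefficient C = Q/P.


The runoff coefficient C = runoff depth / rainfall depth.
C = 99.4 / 138.6
  = 0.7172.

0.7172


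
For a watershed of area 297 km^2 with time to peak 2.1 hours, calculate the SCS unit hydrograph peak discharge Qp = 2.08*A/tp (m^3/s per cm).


SCS formula: Qp = 2.08 * A / tp.
Qp = 2.08 * 297 / 2.1
   = 617.76 / 2.1
   = 294.17 m^3/s per cm.

294.17


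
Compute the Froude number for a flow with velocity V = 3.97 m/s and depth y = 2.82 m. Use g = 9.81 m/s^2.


The Froude number is defined as Fr = V / sqrt(g*y).
g*y = 9.81 * 2.82 = 27.6642.
sqrt(g*y) = sqrt(27.6642) = 5.2597.
Fr = 3.97 / 5.2597 = 0.7548.

0.7548


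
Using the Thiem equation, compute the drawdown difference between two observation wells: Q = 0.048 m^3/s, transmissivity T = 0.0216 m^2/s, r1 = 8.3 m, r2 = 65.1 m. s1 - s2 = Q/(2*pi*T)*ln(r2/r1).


Thiem equation: s1 - s2 = Q/(2*pi*T) * ln(r2/r1).
ln(r2/r1) = ln(65.1/8.3) = 2.0597.
Q/(2*pi*T) = 0.048 / (2*pi*0.0216) = 0.048 / 0.1357 = 0.3537.
s1 - s2 = 0.3537 * 2.0597 = 0.7285 m.

0.7285


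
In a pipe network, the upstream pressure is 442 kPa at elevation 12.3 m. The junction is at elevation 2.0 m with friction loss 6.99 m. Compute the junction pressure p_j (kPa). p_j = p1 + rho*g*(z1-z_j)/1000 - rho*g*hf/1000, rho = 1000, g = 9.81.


Junction pressure: p_j = p1 + rho*g*(z1 - z_j)/1000 - rho*g*hf/1000.
Elevation term = 1000*9.81*(12.3 - 2.0)/1000 = 101.043 kPa.
Friction term = 1000*9.81*6.99/1000 = 68.572 kPa.
p_j = 442 + 101.043 - 68.572 = 474.47 kPa.

474.47


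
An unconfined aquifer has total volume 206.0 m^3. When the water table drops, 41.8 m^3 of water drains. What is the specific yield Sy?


Specific yield Sy = Volume drained / Total volume.
Sy = 41.8 / 206.0
   = 0.2029.

0.2029


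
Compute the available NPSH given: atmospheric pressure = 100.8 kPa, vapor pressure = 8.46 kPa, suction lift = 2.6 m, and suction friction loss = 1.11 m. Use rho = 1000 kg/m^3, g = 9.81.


NPSHa = p_atm/(rho*g) - z_s - hf_s - p_vap/(rho*g).
p_atm/(rho*g) = 100.8*1000 / (1000*9.81) = 10.275 m.
p_vap/(rho*g) = 8.46*1000 / (1000*9.81) = 0.862 m.
NPSHa = 10.275 - 2.6 - 1.11 - 0.862
      = 5.7 m.

5.7


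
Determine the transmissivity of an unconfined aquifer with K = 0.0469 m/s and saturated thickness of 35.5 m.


Transmissivity is defined as T = K * h.
T = 0.0469 * 35.5
  = 1.6649 m^2/s.

1.6649


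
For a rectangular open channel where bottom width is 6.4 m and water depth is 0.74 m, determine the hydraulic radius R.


For a rectangular section:
Flow area A = b * y = 6.4 * 0.74 = 4.74 m^2.
Wetted perimeter P = b + 2y = 6.4 + 2*0.74 = 7.88 m.
Hydraulic radius R = A/P = 4.74 / 7.88 = 0.601 m.

0.601


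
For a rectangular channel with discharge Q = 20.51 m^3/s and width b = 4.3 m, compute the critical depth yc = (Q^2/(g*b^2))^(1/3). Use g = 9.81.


Using yc = (Q^2 / (g * b^2))^(1/3):
Q^2 = 20.51^2 = 420.66.
g * b^2 = 9.81 * 4.3^2 = 9.81 * 18.49 = 181.39.
Q^2 / (g*b^2) = 420.66 / 181.39 = 2.3191.
yc = 2.3191^(1/3) = 1.3237 m.

1.3237


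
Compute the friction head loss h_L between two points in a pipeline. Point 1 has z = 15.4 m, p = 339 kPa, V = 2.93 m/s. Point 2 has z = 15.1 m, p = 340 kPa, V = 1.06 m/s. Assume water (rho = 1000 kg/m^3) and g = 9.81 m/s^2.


Total head at each section: H = z + p/(rho*g) + V^2/(2g).
H1 = 15.4 + 339*1000/(1000*9.81) + 2.93^2/(2*9.81)
   = 15.4 + 34.557 + 0.4376
   = 50.394 m.
H2 = 15.1 + 340*1000/(1000*9.81) + 1.06^2/(2*9.81)
   = 15.1 + 34.659 + 0.0573
   = 49.816 m.
h_L = H1 - H2 = 50.394 - 49.816 = 0.578 m.

0.578


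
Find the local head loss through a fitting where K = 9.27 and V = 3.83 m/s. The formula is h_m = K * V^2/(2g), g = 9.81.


Minor loss formula: h_m = K * V^2/(2g).
V^2 = 3.83^2 = 14.6689.
V^2/(2g) = 14.6689 / 19.62 = 0.7477 m.
h_m = 9.27 * 0.7477 = 6.9307 m.

6.9307


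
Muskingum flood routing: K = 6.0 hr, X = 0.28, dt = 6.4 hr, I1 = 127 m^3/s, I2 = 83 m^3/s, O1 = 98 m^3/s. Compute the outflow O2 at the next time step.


Muskingum coefficients:
denom = 2*K*(1-X) + dt = 2*6.0*(1-0.28) + 6.4 = 15.04.
C0 = (dt - 2*K*X)/denom = (6.4 - 2*6.0*0.28)/15.04 = 0.2021.
C1 = (dt + 2*K*X)/denom = (6.4 + 2*6.0*0.28)/15.04 = 0.6489.
C2 = (2*K*(1-X) - dt)/denom = 0.1489.
O2 = C0*I2 + C1*I1 + C2*O1
   = 0.2021*83 + 0.6489*127 + 0.1489*98
   = 113.79 m^3/s.

113.79


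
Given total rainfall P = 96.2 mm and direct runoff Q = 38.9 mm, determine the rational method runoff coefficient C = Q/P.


The runoff coefficient C = runoff depth / rainfall depth.
C = 38.9 / 96.2
  = 0.4044.

0.4044


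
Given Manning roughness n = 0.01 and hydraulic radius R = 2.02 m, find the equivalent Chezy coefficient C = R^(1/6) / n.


The Chezy coefficient relates to Manning's n through C = R^(1/6) / n.
R^(1/6) = 2.02^(1/6) = 1.124325.
C = 1.124325 / 0.01 = 112.43 m^(1/2)/s.

112.43


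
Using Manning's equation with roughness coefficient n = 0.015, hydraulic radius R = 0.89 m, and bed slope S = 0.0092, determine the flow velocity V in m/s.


Manning's equation gives V = (1/n) * R^(2/3) * S^(1/2).
First, compute R^(2/3) = 0.89^(2/3) = 0.9253.
Next, S^(1/2) = 0.0092^(1/2) = 0.095917.
Then 1/n = 1/0.015 = 66.67.
V = 66.67 * 0.9253 * 0.095917 = 5.9165 m/s.

5.9165


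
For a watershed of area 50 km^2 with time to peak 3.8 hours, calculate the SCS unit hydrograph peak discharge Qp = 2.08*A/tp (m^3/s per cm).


SCS formula: Qp = 2.08 * A / tp.
Qp = 2.08 * 50 / 3.8
   = 104.0 / 3.8
   = 27.37 m^3/s per cm.

27.37


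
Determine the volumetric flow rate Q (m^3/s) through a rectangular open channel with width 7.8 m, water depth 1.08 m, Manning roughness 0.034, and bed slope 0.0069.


For a rectangular channel, the cross-sectional area A = b * y = 7.8 * 1.08 = 8.42 m^2.
The wetted perimeter P = b + 2y = 7.8 + 2*1.08 = 9.96 m.
Hydraulic radius R = A/P = 8.42/9.96 = 0.8458 m.
Velocity V = (1/n)*R^(2/3)*S^(1/2) = (1/0.034)*0.8458^(2/3)*0.0069^(1/2) = 2.185 m/s.
Discharge Q = A * V = 8.42 * 2.185 = 18.406 m^3/s.

18.406


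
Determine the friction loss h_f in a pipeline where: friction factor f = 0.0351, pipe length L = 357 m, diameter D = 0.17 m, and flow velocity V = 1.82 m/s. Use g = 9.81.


Darcy-Weisbach equation: h_f = f * (L/D) * V^2/(2g).
f * L/D = 0.0351 * 357/0.17 = 73.71.
V^2/(2g) = 1.82^2 / (2*9.81) = 3.3124 / 19.62 = 0.1688 m.
h_f = 73.71 * 0.1688 = 12.444 m.

12.444


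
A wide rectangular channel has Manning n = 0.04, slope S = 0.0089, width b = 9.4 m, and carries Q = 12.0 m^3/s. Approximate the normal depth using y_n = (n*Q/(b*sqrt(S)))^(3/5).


We use the wide-channel approximation y_n = (n*Q/(b*sqrt(S)))^(3/5).
sqrt(S) = sqrt(0.0089) = 0.09434.
Numerator: n*Q = 0.04 * 12.0 = 0.48.
Denominator: b*sqrt(S) = 9.4 * 0.09434 = 0.886796.
arg = 0.5413.
y_n = 0.5413^(3/5) = 0.6919 m.

0.6919


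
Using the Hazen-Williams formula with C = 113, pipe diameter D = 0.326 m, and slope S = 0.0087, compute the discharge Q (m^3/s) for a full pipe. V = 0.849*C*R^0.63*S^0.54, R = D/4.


For a full circular pipe, R = D/4 = 0.326/4 = 0.0815 m.
V = 0.849 * 113 * 0.0815^0.63 * 0.0087^0.54
  = 0.849 * 113 * 0.206077 * 0.077151
  = 1.5253 m/s.
Pipe area A = pi*D^2/4 = pi*0.326^2/4 = 0.0835 m^2.
Q = A * V = 0.0835 * 1.5253 = 0.1273 m^3/s.

0.1273


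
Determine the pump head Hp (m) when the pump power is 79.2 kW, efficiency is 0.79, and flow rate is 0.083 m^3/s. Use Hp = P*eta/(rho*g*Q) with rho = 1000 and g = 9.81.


Pump head formula: Hp = P * eta / (rho * g * Q).
Numerator: P * eta = 79.2 * 1000 * 0.79 = 62568.0 W.
Denominator: rho * g * Q = 1000 * 9.81 * 0.083 = 814.23.
Hp = 62568.0 / 814.23 = 76.84 m.

76.84


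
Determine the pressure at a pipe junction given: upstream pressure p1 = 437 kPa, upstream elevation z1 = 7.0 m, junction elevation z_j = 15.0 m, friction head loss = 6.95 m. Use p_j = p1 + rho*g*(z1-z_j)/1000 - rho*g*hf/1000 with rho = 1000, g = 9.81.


Junction pressure: p_j = p1 + rho*g*(z1 - z_j)/1000 - rho*g*hf/1000.
Elevation term = 1000*9.81*(7.0 - 15.0)/1000 = -78.48 kPa.
Friction term = 1000*9.81*6.95/1000 = 68.18 kPa.
p_j = 437 + -78.48 - 68.18 = 290.34 kPa.

290.34


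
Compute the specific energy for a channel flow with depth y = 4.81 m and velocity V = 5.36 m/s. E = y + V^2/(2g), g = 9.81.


Specific energy E = y + V^2/(2g).
Velocity head = V^2/(2g) = 5.36^2 / (2*9.81) = 28.7296 / 19.62 = 1.4643 m.
E = 4.81 + 1.4643 = 6.2743 m.

6.2743


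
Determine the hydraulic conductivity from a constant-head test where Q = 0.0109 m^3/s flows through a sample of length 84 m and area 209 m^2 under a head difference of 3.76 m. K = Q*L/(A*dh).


From K = Q*L / (A*dh):
Numerator: Q*L = 0.0109 * 84 = 0.9156.
Denominator: A*dh = 209 * 3.76 = 785.84.
K = 0.9156 / 785.84 = 0.001165 m/s.

0.001165


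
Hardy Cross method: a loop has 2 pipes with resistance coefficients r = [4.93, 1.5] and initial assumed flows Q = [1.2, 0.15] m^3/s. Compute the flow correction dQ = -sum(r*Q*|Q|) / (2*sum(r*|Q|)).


Numerator terms (r*Q*|Q|): 4.93*1.2*|1.2| = 7.0992; 1.5*0.15*|0.15| = 0.0337.
Sum of numerator = 7.1329.
Denominator terms (r*|Q|): 4.93*|1.2| = 5.916; 1.5*|0.15| = 0.225.
2 * sum of denominator = 2 * 6.141 = 12.282.
dQ = -7.1329 / 12.282 = -0.5808 m^3/s.

-0.5808


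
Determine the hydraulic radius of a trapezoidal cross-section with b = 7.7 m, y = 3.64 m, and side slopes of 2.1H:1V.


For a trapezoidal section with side slope z:
A = (b + z*y)*y = (7.7 + 2.1*3.64)*3.64 = 55.852 m^2.
P = b + 2*y*sqrt(1 + z^2) = 7.7 + 2*3.64*sqrt(1 + 2.1^2) = 24.633 m.
R = A/P = 55.852 / 24.633 = 2.2674 m.

2.2674


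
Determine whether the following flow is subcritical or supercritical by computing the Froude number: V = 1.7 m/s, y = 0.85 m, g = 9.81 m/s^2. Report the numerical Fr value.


The Froude number is defined as Fr = V / sqrt(g*y).
g*y = 9.81 * 0.85 = 8.3385.
sqrt(g*y) = sqrt(8.3385) = 2.8876.
Fr = 1.7 / 2.8876 = 0.5887.
Since Fr < 1, the flow is subcritical.

0.5887


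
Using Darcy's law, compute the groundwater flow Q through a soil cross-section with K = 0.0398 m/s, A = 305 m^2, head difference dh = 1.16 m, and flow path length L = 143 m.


Darcy's law: Q = K * A * i, where i = dh/L.
Hydraulic gradient i = 1.16 / 143 = 0.008112.
Q = 0.0398 * 305 * 0.008112
  = 0.0985 m^3/s.

0.0985


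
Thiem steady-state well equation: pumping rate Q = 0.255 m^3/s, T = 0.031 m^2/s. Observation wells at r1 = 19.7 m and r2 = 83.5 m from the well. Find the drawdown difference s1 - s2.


Thiem equation: s1 - s2 = Q/(2*pi*T) * ln(r2/r1).
ln(r2/r1) = ln(83.5/19.7) = 1.4442.
Q/(2*pi*T) = 0.255 / (2*pi*0.031) = 0.255 / 0.1948 = 1.3092.
s1 - s2 = 1.3092 * 1.4442 = 1.8908 m.

1.8908


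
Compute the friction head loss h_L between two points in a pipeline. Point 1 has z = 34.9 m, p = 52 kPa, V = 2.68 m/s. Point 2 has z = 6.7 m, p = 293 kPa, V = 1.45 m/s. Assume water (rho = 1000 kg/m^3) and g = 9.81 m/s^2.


Total head at each section: H = z + p/(rho*g) + V^2/(2g).
H1 = 34.9 + 52*1000/(1000*9.81) + 2.68^2/(2*9.81)
   = 34.9 + 5.301 + 0.3661
   = 40.567 m.
H2 = 6.7 + 293*1000/(1000*9.81) + 1.45^2/(2*9.81)
   = 6.7 + 29.867 + 0.1072
   = 36.675 m.
h_L = H1 - H2 = 40.567 - 36.675 = 3.892 m.

3.892


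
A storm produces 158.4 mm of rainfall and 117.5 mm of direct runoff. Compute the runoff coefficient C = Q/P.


The runoff coefficient C = runoff depth / rainfall depth.
C = 117.5 / 158.4
  = 0.7418.

0.7418


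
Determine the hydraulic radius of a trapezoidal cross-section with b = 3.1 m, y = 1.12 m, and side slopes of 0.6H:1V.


For a trapezoidal section with side slope z:
A = (b + z*y)*y = (3.1 + 0.6*1.12)*1.12 = 4.225 m^2.
P = b + 2*y*sqrt(1 + z^2) = 3.1 + 2*1.12*sqrt(1 + 0.6^2) = 5.712 m.
R = A/P = 4.225 / 5.712 = 0.7396 m.

0.7396


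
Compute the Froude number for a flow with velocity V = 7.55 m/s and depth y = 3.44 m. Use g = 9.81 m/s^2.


The Froude number is defined as Fr = V / sqrt(g*y).
g*y = 9.81 * 3.44 = 33.7464.
sqrt(g*y) = sqrt(33.7464) = 5.8092.
Fr = 7.55 / 5.8092 = 1.2997.

1.2997


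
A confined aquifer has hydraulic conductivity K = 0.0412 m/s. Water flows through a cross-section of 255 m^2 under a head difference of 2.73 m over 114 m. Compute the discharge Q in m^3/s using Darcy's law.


Darcy's law: Q = K * A * i, where i = dh/L.
Hydraulic gradient i = 2.73 / 114 = 0.023947.
Q = 0.0412 * 255 * 0.023947
  = 0.2516 m^3/s.

0.2516


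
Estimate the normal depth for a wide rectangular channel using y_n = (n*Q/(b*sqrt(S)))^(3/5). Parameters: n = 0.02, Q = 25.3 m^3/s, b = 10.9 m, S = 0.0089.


We use the wide-channel approximation y_n = (n*Q/(b*sqrt(S)))^(3/5).
sqrt(S) = sqrt(0.0089) = 0.09434.
Numerator: n*Q = 0.02 * 25.3 = 0.506.
Denominator: b*sqrt(S) = 10.9 * 0.09434 = 1.028306.
arg = 0.4921.
y_n = 0.4921^(3/5) = 0.6535 m.

0.6535


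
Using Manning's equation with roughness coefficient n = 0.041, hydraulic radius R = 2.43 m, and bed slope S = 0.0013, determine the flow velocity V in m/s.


Manning's equation gives V = (1/n) * R^(2/3) * S^(1/2).
First, compute R^(2/3) = 2.43^(2/3) = 1.8075.
Next, S^(1/2) = 0.0013^(1/2) = 0.036056.
Then 1/n = 1/0.041 = 24.39.
V = 24.39 * 1.8075 * 0.036056 = 1.5895 m/s.

1.5895


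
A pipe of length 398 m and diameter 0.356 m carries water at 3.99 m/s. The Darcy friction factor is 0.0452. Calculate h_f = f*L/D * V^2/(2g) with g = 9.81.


Darcy-Weisbach equation: h_f = f * (L/D) * V^2/(2g).
f * L/D = 0.0452 * 398/0.356 = 50.5326.
V^2/(2g) = 3.99^2 / (2*9.81) = 15.9201 / 19.62 = 0.8114 m.
h_f = 50.5326 * 0.8114 = 41.003 m.

41.003


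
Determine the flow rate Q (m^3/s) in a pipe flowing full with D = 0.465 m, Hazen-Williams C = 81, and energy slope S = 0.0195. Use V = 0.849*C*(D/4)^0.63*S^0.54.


For a full circular pipe, R = D/4 = 0.465/4 = 0.1163 m.
V = 0.849 * 81 * 0.1163^0.63 * 0.0195^0.54
  = 0.849 * 81 * 0.257749 * 0.119294
  = 2.1145 m/s.
Pipe area A = pi*D^2/4 = pi*0.465^2/4 = 0.1698 m^2.
Q = A * V = 0.1698 * 2.1145 = 0.3591 m^3/s.

0.3591


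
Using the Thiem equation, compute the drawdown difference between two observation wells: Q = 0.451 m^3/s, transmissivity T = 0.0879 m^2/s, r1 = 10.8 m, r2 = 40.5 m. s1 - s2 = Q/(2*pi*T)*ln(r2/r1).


Thiem equation: s1 - s2 = Q/(2*pi*T) * ln(r2/r1).
ln(r2/r1) = ln(40.5/10.8) = 1.3218.
Q/(2*pi*T) = 0.451 / (2*pi*0.0879) = 0.451 / 0.5523 = 0.8166.
s1 - s2 = 0.8166 * 1.3218 = 1.0793 m.

1.0793


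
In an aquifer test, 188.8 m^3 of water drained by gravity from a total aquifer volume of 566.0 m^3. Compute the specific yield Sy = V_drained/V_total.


Specific yield Sy = Volume drained / Total volume.
Sy = 188.8 / 566.0
   = 0.3336.

0.3336


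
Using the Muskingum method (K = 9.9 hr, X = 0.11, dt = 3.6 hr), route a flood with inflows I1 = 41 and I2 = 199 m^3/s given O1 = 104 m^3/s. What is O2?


Muskingum coefficients:
denom = 2*K*(1-X) + dt = 2*9.9*(1-0.11) + 3.6 = 21.222.
C0 = (dt - 2*K*X)/denom = (3.6 - 2*9.9*0.11)/21.222 = 0.067.
C1 = (dt + 2*K*X)/denom = (3.6 + 2*9.9*0.11)/21.222 = 0.2723.
C2 = (2*K*(1-X) - dt)/denom = 0.6607.
O2 = C0*I2 + C1*I1 + C2*O1
   = 0.067*199 + 0.2723*41 + 0.6607*104
   = 93.21 m^3/s.

93.21


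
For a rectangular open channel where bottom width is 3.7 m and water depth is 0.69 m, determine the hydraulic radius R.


For a rectangular section:
Flow area A = b * y = 3.7 * 0.69 = 2.55 m^2.
Wetted perimeter P = b + 2y = 3.7 + 2*0.69 = 5.08 m.
Hydraulic radius R = A/P = 2.55 / 5.08 = 0.5026 m.

0.5026


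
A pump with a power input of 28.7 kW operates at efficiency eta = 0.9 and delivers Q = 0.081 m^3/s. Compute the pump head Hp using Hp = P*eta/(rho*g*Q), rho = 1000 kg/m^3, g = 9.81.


Pump head formula: Hp = P * eta / (rho * g * Q).
Numerator: P * eta = 28.7 * 1000 * 0.9 = 25830.0 W.
Denominator: rho * g * Q = 1000 * 9.81 * 0.081 = 794.61.
Hp = 25830.0 / 794.61 = 32.51 m.

32.51


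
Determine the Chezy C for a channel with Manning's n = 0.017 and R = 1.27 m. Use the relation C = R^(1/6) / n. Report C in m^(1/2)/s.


The Chezy coefficient relates to Manning's n through C = R^(1/6) / n.
R^(1/6) = 1.27^(1/6) = 1.04064.
C = 1.04064 / 0.017 = 61.21 m^(1/2)/s.

61.21


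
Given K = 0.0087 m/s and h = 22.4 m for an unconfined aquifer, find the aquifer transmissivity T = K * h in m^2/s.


Transmissivity is defined as T = K * h.
T = 0.0087 * 22.4
  = 0.1949 m^2/s.

0.1949


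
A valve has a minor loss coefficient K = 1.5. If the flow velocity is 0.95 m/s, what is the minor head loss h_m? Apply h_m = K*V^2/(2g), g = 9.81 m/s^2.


Minor loss formula: h_m = K * V^2/(2g).
V^2 = 0.95^2 = 0.9025.
V^2/(2g) = 0.9025 / 19.62 = 0.046 m.
h_m = 1.5 * 0.046 = 0.069 m.

0.069


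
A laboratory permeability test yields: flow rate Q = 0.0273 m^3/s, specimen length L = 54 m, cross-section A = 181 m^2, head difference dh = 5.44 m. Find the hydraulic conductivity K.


From K = Q*L / (A*dh):
Numerator: Q*L = 0.0273 * 54 = 1.4742.
Denominator: A*dh = 181 * 5.44 = 984.64.
K = 1.4742 / 984.64 = 0.001497 m/s.

0.001497


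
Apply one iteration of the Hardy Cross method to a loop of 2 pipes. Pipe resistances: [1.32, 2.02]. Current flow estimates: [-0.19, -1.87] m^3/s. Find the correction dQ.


Numerator terms (r*Q*|Q|): 1.32*-0.19*|-0.19| = -0.0477; 2.02*-1.87*|-1.87| = -7.0637.
Sum of numerator = -7.1114.
Denominator terms (r*|Q|): 1.32*|-0.19| = 0.2508; 2.02*|-1.87| = 3.7774.
2 * sum of denominator = 2 * 4.0282 = 8.0564.
dQ = --7.1114 / 8.0564 = 0.8827 m^3/s.

0.8827


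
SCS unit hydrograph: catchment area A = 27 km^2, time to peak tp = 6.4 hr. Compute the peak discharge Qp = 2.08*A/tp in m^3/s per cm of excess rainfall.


SCS formula: Qp = 2.08 * A / tp.
Qp = 2.08 * 27 / 6.4
   = 56.16 / 6.4
   = 8.78 m^3/s per cm.

8.78


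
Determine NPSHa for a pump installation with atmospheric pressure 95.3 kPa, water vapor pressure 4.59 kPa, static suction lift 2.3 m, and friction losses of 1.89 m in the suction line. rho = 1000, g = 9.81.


NPSHa = p_atm/(rho*g) - z_s - hf_s - p_vap/(rho*g).
p_atm/(rho*g) = 95.3*1000 / (1000*9.81) = 9.715 m.
p_vap/(rho*g) = 4.59*1000 / (1000*9.81) = 0.468 m.
NPSHa = 9.715 - 2.3 - 1.89 - 0.468
      = 5.06 m.

5.06


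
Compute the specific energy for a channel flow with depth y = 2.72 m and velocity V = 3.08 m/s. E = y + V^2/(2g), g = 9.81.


Specific energy E = y + V^2/(2g).
Velocity head = V^2/(2g) = 3.08^2 / (2*9.81) = 9.4864 / 19.62 = 0.4835 m.
E = 2.72 + 0.4835 = 3.2035 m.

3.2035


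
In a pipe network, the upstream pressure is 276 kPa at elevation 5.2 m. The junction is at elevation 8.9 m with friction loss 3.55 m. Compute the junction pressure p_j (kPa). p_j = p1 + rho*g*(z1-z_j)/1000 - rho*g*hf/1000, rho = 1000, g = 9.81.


Junction pressure: p_j = p1 + rho*g*(z1 - z_j)/1000 - rho*g*hf/1000.
Elevation term = 1000*9.81*(5.2 - 8.9)/1000 = -36.297 kPa.
Friction term = 1000*9.81*3.55/1000 = 34.825 kPa.
p_j = 276 + -36.297 - 34.825 = 204.88 kPa.

204.88


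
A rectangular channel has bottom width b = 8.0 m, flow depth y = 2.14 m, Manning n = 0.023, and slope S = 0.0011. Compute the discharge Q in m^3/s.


For a rectangular channel, the cross-sectional area A = b * y = 8.0 * 2.14 = 17.12 m^2.
The wetted perimeter P = b + 2y = 8.0 + 2*2.14 = 12.28 m.
Hydraulic radius R = A/P = 17.12/12.28 = 1.3941 m.
Velocity V = (1/n)*R^(2/3)*S^(1/2) = (1/0.023)*1.3941^(2/3)*0.0011^(1/2) = 1.7996 m/s.
Discharge Q = A * V = 17.12 * 1.7996 = 30.809 m^3/s.

30.809


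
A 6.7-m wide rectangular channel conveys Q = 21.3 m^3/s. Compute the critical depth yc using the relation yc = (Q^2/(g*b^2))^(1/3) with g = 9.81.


Using yc = (Q^2 / (g * b^2))^(1/3):
Q^2 = 21.3^2 = 453.69.
g * b^2 = 9.81 * 6.7^2 = 9.81 * 44.89 = 440.37.
Q^2 / (g*b^2) = 453.69 / 440.37 = 1.0302.
yc = 1.0302^(1/3) = 1.01 m.

1.01
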